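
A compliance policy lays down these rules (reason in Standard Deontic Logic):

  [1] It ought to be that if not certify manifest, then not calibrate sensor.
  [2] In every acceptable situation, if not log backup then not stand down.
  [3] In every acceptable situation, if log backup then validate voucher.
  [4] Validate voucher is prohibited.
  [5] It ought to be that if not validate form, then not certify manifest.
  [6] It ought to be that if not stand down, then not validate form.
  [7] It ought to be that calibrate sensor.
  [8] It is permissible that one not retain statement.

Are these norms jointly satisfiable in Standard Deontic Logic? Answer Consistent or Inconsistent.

Inconsistent

From premise 7 we have O(calibrate_sensor).
Premise 1, O(¬certify_manifest → ¬calibrate_sensor), contraposes to O(calibrate_sensor → certify_manifest); with O(calibrate_sensor) we get O(certify_manifest).
Premise 5 is O(¬validate_form → ¬certify_manifest); contrapositively O(certify_manifest → validate_form). Since O(certify_manifest) holds, K gives O(validate_form).
Premise 6 is O(¬stand_down → ¬validate_form); contrapositively O(validate_form → stand_down). Since O(validate_form) holds, K gives O(stand_down).
Premise 2, O(¬log_backup → ¬stand_down), contraposes to O(stand_down → log_backup); with O(stand_down) we get O(log_backup).
Premise 3 is O(log_backup → validate_voucher); since O(log_backup), deontic closure gives O(validate_voucher).
But premise 4, F(validate_voucher), means O(¬validate_voucher).
We now have both O(validate_voucher) and O(¬validate_voucher) — validate_voucher is simultaneously obligatory and forbidden, violating the D-axiom.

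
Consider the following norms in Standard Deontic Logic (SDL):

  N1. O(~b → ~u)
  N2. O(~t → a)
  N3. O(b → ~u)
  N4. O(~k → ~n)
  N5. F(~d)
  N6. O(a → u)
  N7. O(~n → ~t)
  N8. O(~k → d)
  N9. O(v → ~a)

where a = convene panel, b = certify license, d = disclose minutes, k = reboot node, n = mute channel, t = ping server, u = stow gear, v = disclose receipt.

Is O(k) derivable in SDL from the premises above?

By case analysis on ~b: premise 1 gives O(~b → ~u) and premise 3 gives O(b → ~u), so O(~u) either way.
Premise 6, O(a → u), contraposes to O(~u → ~a); with O(~u) we get O(~a).
The contrapositive of premise 2 (O(~t → a)) is O(~a → t), and O(~a) is already established, so O(t).
The contrapositive of premise 7 (O(~n → ~t)) is O(t → n), and O(t) is already established, so O(n).
The contrapositive of premise 4 (O(~k → ~n)) is O(n → k), and O(n) is already established, so O(k).
Premises 5, 8, 9 do not contribute to this derivation.
So O(k) follows.

Yes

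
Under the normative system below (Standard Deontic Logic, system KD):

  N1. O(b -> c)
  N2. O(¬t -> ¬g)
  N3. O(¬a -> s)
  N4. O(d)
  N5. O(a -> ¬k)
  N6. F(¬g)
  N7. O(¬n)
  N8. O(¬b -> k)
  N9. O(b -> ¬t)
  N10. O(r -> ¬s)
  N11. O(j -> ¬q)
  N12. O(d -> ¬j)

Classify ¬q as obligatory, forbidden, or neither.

Premise 11 is O(j -> ¬q), but O(j) is not derivable from the premises, so it does not yield O(¬q).
No premise or chain of K-axiom applications forces O(¬q), and none forces O(q). So ¬q is neither obligatory nor forbidden under these norms.

Neither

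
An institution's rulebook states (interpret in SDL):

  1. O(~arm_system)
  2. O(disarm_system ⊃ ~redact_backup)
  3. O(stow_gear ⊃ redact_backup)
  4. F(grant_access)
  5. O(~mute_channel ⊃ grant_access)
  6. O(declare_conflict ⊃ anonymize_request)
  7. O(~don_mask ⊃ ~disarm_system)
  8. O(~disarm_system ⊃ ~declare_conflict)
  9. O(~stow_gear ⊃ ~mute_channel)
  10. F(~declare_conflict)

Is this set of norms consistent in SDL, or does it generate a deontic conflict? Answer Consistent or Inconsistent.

Premise 4, F(grant_access), is equivalent to O(~grant_access).
Premise 5, O(~mute_channel ⊃ grant_access), contraposes to O(~grant_access ⊃ mute_channel); with O(~grant_access) we get O(mute_channel).
The contrapositive of premise 9 (O(~stow_gear ⊃ ~mute_channel)) is O(mute_channel ⊃ stow_gear), and O(mute_channel) is already established, so O(stow_gear).
Premise 3 is O(stow_gear ⊃ redact_backup); since O(stow_gear), deontic closure gives O(redact_backup).
Premise 2 is O(disarm_system ⊃ ~redact_backup); contrapositively O(redact_backup ⊃ ~disarm_system). Since O(redact_backup) holds, K gives O(~disarm_system).
With premise 8, O(~disarm_system ⊃ ~declare_conflict), the K-axiom yields O(~declare_conflict).
Yet premise 10 is F(~declare_conflict), i.e. O(declare_conflict).
We now have both O(~declare_conflict) and O(declare_conflict) — declare_conflict is simultaneously obligatory and forbidden, violating the D-axiom.

Inconsistent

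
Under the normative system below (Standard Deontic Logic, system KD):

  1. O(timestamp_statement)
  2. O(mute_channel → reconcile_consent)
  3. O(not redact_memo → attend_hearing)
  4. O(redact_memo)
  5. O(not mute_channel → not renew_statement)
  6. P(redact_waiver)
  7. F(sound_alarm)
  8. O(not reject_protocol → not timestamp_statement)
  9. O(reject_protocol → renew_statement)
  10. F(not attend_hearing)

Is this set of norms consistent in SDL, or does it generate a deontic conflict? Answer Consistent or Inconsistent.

Premise 3 is O(not redact_memo → attend_hearing); even if O(attend_hearing) held, inferring O(not redact_memo) would be affirming the consequent — invalid.
So O(not redact_memo) is not derivable, and the apparent clash with O(redact_memo) does not arise.
A world satisfying every obligation exists (e.g. attend_hearing=true, mute_channel=true, reconcile_consent=true, redact_memo=true, redact_waiver=false, reject_protocol=true, renew_statement=true, sound_alarm=false, timestamp_statement=true); no atom is both obligatory and forbidden, so the set is consistent.

Consistent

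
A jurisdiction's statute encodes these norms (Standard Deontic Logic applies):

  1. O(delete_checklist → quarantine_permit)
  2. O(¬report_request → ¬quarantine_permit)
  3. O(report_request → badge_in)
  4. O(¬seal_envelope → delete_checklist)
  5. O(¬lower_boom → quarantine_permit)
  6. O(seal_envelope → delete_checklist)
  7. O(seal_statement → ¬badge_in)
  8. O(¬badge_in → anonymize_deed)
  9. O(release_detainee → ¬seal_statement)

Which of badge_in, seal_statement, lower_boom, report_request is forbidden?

Premises 4 and 6 cover both cases: O(¬seal_envelope → delete_checklist) and O(seal_envelope → delete_checklist). Since ¬seal_envelope ∨ seal_envelope is a tautology, O(delete_checklist) follows.
With premise 1, O(delete_checklist → quarantine_permit), the K-axiom yields O(quarantine_permit).
Premise 2, O(¬report_request → ¬quarantine_permit), contraposes to O(quarantine_permit → report_request); with O(quarantine_permit) we get O(report_request).
Premise 3 is O(report_request → badge_in); since O(report_request), deontic closure gives O(badge_in).
Premise 7, O(seal_statement → ¬badge_in), contraposes to O(badge_in → ¬seal_statement); with O(badge_in) we get O(¬seal_statement).
So O(¬seal_statement) holds, i.e. seal_statement is forbidden. None of the other listed options is forbidden under the premises.

seal_statement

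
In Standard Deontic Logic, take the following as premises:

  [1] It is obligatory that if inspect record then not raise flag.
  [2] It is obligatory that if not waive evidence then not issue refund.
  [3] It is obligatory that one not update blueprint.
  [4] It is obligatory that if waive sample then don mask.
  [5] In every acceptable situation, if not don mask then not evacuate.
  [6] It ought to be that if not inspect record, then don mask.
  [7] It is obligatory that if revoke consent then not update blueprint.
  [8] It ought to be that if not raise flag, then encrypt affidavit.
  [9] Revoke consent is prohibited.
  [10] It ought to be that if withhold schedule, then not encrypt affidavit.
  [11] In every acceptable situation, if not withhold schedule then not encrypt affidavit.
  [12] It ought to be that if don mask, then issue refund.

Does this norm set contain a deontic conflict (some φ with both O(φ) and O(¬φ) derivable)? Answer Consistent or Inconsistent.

Premise 7 is O(revoke_consent → ¬update_blueprint); even if O(¬update_blueprint) held, inferring O(revoke_consent) would be affirming the consequent — invalid.
So O(revoke_consent) is not derivable, and the apparent clash with O(¬revoke_consent) does not arise.
A world satisfying every obligation exists (e.g. don_mask=true, encrypt_affidavit=false, evacuate=false, inspect_record=false, issue_refund=true, raise_flag=true, revoke_consent=false, update_blueprint=false, waive_evidence=true, waive_sample=false, withhold_schedule=false); no atom is both obligatory and forbidden, so the set is consistent.

Consistent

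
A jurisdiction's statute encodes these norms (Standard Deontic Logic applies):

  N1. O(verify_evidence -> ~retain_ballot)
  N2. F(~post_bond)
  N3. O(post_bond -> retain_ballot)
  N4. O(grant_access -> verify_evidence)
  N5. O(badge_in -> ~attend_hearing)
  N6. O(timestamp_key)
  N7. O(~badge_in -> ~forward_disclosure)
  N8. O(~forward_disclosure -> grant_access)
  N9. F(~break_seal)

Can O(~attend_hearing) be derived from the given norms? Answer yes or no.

Yes

F(~post_bond) at premise 2 means O(post_bond).
With premise 3, O(post_bond -> retain_ballot), the K-axiom yields O(retain_ballot).
Premise 1, O(verify_evidence -> ~retain_ballot), contraposes to O(retain_ballot -> ~verify_evidence); with O(retain_ballot) we get O(~verify_evidence).
Premise 4 is O(grant_access -> verify_evidence); contrapositively O(~verify_evidence -> ~grant_access). Since O(~verify_evidence) holds, K gives O(~grant_access).
The contrapositive of premise 8 (O(~forward_disclosure -> grant_access)) is O(~grant_access -> forward_disclosure), and O(~grant_access) is already established, so O(forward_disclosure).
Premise 7, O(~badge_in -> ~forward_disclosure), contraposes to O(forward_disclosure -> badge_in); with O(forward_disclosure) we get O(badge_in).
With premise 5, O(badge_in -> ~attend_hearing), the K-axiom yields O(~attend_hearing).
Premises 6, 9 do not contribute to this derivation.
So O(~attend_hearing) follows.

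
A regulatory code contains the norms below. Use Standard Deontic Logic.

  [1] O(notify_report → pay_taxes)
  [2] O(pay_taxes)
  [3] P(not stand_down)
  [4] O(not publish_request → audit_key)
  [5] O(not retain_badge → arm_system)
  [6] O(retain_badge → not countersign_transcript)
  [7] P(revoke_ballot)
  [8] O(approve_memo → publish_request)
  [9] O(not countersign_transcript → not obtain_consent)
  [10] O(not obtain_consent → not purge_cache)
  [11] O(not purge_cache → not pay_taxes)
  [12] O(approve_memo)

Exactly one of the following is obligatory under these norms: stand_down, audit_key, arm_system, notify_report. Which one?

Premise 2 states O(pay_taxes) outright.
The contrapositive of premise 11 (O(not purge_cache → not pay_taxes)) is O(pay_taxes → purge_cache), and O(pay_taxes) is already established, so O(purge_cache).
Premise 10, O(not obtain_consent → not purge_cache), contraposes to O(purge_cache → obtain_consent); with O(purge_cache) we get O(obtain_consent).
Premise 9, O(not countersign_transcript → not obtain_consent), contraposes to O(obtain_consent → countersign_transcript); with O(obtain_consent) we get O(countersign_transcript).
Premise 6, O(retain_badge → not countersign_transcript), contraposes to O(countersign_transcript → not retain_badge); with O(countersign_transcript) we get O(not retain_badge).
Premise 5 is O(not retain_badge → arm_system); since O(not retain_badge), deontic closure gives O(arm_system).
So O(arm_system) holds — arm_system is obligatory. None of the other listed options is made obligatory by any chain of premises.

arm_system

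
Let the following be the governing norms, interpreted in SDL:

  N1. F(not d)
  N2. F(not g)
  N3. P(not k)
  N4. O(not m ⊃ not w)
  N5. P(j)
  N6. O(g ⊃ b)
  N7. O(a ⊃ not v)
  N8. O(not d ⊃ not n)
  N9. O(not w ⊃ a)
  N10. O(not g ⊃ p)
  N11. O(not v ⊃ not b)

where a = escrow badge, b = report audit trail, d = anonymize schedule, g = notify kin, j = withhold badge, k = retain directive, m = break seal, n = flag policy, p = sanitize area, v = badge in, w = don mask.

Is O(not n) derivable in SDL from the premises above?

No

Premise 8 is O(not d ⊃ not n), but O(not d) is not derivable from the premises, so it does not yield O(not n).
No other premise forces O(not n). An ideal world satisfying every premise can still have not n false, so O(not n) is not derivable.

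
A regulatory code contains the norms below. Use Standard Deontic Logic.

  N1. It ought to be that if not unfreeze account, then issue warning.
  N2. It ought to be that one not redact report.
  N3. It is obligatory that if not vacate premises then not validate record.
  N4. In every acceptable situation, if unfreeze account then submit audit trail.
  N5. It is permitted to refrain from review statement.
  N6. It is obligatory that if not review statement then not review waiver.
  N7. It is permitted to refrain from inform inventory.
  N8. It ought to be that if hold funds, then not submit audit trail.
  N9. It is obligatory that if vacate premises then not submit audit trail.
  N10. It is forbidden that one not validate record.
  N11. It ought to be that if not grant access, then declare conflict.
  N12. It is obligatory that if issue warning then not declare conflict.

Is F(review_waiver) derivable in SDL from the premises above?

No

Premise 6 is O(¬review_statement → ¬review_waiver), but O(¬review_statement) is not derivable from the premises (the permission P(¬review_statement) asserts only ¬O(review_statement), not O(¬review_statement)), so it does not yield O(¬review_waiver).
No other premise forces O(¬review_waiver). An ideal world satisfying every premise can still have review_waiver true, so F(review_waiver) is not derivable.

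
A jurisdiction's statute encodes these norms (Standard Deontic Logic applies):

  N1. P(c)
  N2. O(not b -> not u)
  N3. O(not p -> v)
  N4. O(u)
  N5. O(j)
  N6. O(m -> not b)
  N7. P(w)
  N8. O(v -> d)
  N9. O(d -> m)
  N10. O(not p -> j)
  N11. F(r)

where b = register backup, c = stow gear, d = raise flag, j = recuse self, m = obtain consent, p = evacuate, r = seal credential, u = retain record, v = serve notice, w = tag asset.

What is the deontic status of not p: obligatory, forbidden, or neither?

Premise 4 gives O(u).
The contrapositive of premise 2 (O(not b -> not u)) is O(u -> b), and O(u) is already established, so O(b).
The contrapositive of premise 6 (O(m -> not b)) is O(b -> not m), and O(b) is already established, so O(not m).
Premise 9, O(d -> m), contraposes to O(not m -> not d); with O(not m) we get O(not d).
The contrapositive of premise 8 (O(v -> d)) is O(not d -> not v), and O(not d) is already established, so O(not v).
The contrapositive of premise 3 (O(not p -> v)) is O(not v -> p), and O(not v) is already established, so O(p).
Premises 1, 5, 7, 10, 11 do not contribute to this derivation.
Thus O(p), which is F(not p): not p is forbidden.

Forbidden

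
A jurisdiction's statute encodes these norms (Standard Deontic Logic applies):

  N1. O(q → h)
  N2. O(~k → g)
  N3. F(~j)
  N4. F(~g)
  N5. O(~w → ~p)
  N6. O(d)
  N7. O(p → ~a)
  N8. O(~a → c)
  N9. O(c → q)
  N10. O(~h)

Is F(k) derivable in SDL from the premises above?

Premise 2 is O(~k → g); even if O(g) held, inferring O(~k) would be affirming the consequent — invalid.
No other premise forces O(~k). An ideal world satisfying every premise can still have k true, so F(k) is not derivable.

No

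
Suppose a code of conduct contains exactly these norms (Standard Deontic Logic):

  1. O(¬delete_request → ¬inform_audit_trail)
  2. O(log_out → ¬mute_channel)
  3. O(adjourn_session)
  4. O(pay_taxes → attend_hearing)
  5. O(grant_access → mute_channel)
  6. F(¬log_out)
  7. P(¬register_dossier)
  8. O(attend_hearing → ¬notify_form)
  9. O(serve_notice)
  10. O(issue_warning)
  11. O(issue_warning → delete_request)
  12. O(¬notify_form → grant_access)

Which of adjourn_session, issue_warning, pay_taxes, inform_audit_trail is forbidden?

pay_taxes

Premise 6 is F(¬log_out), i.e. O(log_out).
From O(log_out) and premise 2, O(log_out → ¬mute_channel), we obtain O(¬mute_channel).
The contrapositive of premise 5 (O(grant_access → mute_channel)) is O(¬mute_channel → ¬grant_access), and O(¬mute_channel) is already established, so O(¬grant_access).
Premise 12, O(¬notify_form → grant_access), contraposes to O(¬grant_access → notify_form); with O(¬grant_access) we get O(notify_form).
Premise 8 is O(attend_hearing → ¬notify_form); contrapositively O(notify_form → ¬attend_hearing). Since O(notify_form) holds, K gives O(¬attend_hearing).
Premise 4 is O(pay_taxes → attend_hearing); contrapositively O(¬attend_hearing → ¬pay_taxes). Since O(¬attend_hearing) holds, K gives O(¬pay_taxes).
So O(¬pay_taxes) holds, i.e. pay_taxes is forbidden. None of the other listed options is forbidden under the premises.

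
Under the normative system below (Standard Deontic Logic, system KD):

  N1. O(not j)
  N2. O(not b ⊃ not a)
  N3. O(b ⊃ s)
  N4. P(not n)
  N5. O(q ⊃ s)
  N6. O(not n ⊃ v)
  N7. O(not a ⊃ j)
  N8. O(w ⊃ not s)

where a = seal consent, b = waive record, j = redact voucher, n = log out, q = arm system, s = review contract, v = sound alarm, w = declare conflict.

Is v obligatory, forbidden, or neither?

Premise 6 is O(not n ⊃ v), but O(not n) is not derivable from the premises (the permission P(not n) asserts only not O(n), not O(not n)), so it does not yield O(v).
No premise or chain of K-axiom applications forces O(v), and none forces O(not v). So v is neither obligatory nor forbidden under these norms.

Neither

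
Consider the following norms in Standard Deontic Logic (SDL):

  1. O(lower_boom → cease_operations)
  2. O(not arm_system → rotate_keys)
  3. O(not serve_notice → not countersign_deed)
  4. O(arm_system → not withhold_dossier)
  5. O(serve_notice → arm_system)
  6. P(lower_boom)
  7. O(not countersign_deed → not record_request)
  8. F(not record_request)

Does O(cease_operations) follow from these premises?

Premise 1 is O(lower_boom → cease_operations), but O(lower_boom) is not derivable from the premises (the permission P(lower_boom) asserts only not O(not lower_boom), not O(lower_boom)), so it does not yield O(cease_operations).
No other premise forces O(cease_operations). An ideal world satisfying every premise can still have cease_operations false, so O(cease_operations) is not derivable.

No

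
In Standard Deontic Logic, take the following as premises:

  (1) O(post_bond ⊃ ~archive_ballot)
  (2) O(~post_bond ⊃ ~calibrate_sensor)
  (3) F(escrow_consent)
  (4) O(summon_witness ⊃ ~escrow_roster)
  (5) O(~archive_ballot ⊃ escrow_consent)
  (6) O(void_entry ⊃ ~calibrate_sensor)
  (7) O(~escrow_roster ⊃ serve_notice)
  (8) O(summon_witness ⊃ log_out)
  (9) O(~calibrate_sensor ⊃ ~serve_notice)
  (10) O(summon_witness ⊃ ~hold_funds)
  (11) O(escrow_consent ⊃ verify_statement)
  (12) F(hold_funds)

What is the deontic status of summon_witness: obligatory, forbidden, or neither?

Forbidden

F(escrow_consent) at premise 3 means O(~escrow_consent).
Premise 5 is O(~archive_ballot ⊃ escrow_consent); contrapositively O(~escrow_consent ⊃ archive_ballot). Since O(~escrow_consent) holds, K gives O(archive_ballot).
The contrapositive of premise 1 (O(post_bond ⊃ ~archive_ballot)) is O(archive_ballot ⊃ ~post_bond), and O(archive_ballot) is already established, so O(~post_bond).
From O(~post_bond) and premise 2, O(~post_bond ⊃ ~calibrate_sensor), we obtain O(~calibrate_sensor).
With premise 9, O(~calibrate_sensor ⊃ ~serve_notice), the K-axiom yields O(~serve_notice).
Premise 7, O(~escrow_roster ⊃ serve_notice), contraposes to O(~serve_notice ⊃ escrow_roster); with O(~serve_notice) we get O(escrow_roster).
Premise 4 is O(summon_witness ⊃ ~escrow_roster); contrapositively O(escrow_roster ⊃ ~summon_witness). Since O(escrow_roster) holds, K gives O(~summon_witness).
Premises 6, 8, 10, 11, 12 do not contribute to this derivation.
Thus O(~summon_witness), which is F(summon_witness): summon_witness is forbidden.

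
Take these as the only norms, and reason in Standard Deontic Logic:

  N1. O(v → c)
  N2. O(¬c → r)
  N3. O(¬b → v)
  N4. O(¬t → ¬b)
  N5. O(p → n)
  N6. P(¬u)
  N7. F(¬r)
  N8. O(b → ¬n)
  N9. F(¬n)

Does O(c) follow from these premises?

Premise 9 is F(¬n), i.e. O(n).
Premise 8 is O(b → ¬n); contrapositively O(n → ¬b). Since O(n) holds, K gives O(¬b).
From O(¬b) and premise 3, O(¬b → v), we obtain O(v).
Premise 1 is O(v → c); since O(v), deontic closure gives O(c).
Premises 2, 4, 5, 6, 7 do not contribute to this derivation.
So O(c) follows.

Yes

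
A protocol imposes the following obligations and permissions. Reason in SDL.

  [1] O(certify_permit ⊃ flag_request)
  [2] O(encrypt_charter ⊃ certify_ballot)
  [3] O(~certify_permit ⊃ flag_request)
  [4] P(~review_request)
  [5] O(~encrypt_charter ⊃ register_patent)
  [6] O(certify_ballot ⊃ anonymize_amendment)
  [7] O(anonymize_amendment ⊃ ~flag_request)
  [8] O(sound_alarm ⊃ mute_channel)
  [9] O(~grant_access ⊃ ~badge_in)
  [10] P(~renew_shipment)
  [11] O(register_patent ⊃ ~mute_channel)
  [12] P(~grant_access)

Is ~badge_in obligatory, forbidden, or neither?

Neither

Premise 9 is O(~grant_access ⊃ ~badge_in), but O(~grant_access) is not derivable from the premises (the permission P(~grant_access) asserts only ~O(grant_access), not O(~grant_access)), so it does not yield O(~badge_in).
No premise or chain of K-axiom applications forces O(~badge_in), and none forces O(badge_in). So ~badge_in is neither obligatory nor forbidden under these norms.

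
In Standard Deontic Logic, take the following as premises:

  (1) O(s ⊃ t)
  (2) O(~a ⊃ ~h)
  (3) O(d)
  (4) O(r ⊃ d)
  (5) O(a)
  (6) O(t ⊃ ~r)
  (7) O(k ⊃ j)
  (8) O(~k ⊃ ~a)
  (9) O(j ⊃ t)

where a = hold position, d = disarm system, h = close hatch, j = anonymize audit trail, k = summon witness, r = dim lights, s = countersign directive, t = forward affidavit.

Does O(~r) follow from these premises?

Premise 5 states O(a) outright.
Premise 8 is O(~k ⊃ ~a); contrapositively O(a ⊃ k). Since O(a) holds, K gives O(k).
From O(k) and premise 7, O(k ⊃ j), we obtain O(j).
From O(j) and premise 9, O(j ⊃ t), we obtain O(t).
From O(t) and premise 6, O(t ⊃ ~r), we obtain O(~r).
Premises 1, 2, 3, 4 do not contribute to this derivation.
So O(~r) follows.

Yes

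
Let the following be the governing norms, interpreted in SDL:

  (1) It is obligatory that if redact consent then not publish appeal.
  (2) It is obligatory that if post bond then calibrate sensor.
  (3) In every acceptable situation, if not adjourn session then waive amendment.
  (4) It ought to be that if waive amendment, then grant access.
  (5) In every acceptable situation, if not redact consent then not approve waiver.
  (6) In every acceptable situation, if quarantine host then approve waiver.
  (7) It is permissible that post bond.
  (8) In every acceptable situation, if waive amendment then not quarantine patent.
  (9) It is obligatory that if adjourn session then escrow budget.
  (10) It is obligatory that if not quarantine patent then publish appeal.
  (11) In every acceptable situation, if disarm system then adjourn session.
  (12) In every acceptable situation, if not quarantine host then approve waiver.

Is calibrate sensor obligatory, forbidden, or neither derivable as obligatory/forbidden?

Neither

Premise 2 is O(post_bond → calibrate_sensor), but O(post_bond) is not derivable from the premises (the permission P(post_bond) asserts only ¬O(¬post_bond), not O(post_bond)), so it does not yield O(calibrate_sensor).
No premise or chain of K-axiom applications forces O(calibrate_sensor), and none forces O(¬calibrate_sensor). So calibrate_sensor is neither obligatory nor forbidden under these norms.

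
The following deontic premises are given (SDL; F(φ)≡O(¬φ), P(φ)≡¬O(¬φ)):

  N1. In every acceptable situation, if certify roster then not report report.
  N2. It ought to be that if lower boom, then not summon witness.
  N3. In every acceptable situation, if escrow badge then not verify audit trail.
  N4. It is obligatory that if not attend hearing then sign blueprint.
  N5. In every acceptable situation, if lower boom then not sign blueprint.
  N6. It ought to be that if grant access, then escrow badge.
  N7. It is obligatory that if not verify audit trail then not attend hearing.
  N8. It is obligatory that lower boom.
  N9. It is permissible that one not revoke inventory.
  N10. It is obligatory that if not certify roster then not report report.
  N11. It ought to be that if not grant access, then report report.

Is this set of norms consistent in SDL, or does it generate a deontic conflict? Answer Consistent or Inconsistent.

Premises 1 and 10 cover both cases: O(certify_roster → ¬report_report) and O(¬certify_roster → ¬report_report). Since certify_roster ∨ ¬certify_roster is a tautology, O(¬report_report) follows.
Premise 11 is O(¬grant_access → report_report); contrapositively O(¬report_report → grant_access). Since O(¬report_report) holds, K gives O(grant_access).
With premise 6, O(grant_access → escrow_badge), the K-axiom yields O(escrow_badge).
Premise 3 is O(escrow_badge → ¬verify_audit_trail); since O(escrow_badge), deontic closure gives O(¬verify_audit_trail).
With premise 7, O(¬verify_audit_trail → ¬attend_hearing), the K-axiom yields O(¬attend_hearing).
With premise 4, O(¬attend_hearing → sign_blueprint), the K-axiom yields O(sign_blueprint).
Premise 5 is O(lower_boom → ¬sign_blueprint); contrapositively O(sign_blueprint → ¬lower_boom). Since O(sign_blueprint) holds, K gives O(¬lower_boom).
However, premise 8 gives O(lower_boom).
We now have both O(¬lower_boom) and O(lower_boom) — lower_boom is simultaneously obligatory and forbidden, violating the D-axiom.

Inconsistent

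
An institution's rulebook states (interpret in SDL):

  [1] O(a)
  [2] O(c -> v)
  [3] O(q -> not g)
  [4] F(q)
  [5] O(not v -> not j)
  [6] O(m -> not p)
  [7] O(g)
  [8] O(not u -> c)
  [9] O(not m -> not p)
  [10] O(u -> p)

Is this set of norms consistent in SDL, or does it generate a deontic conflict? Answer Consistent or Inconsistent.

Consistent

Premise 3 is O(q -> not g), but O(q) is not derivable from the premises, so it does not yield O(not g).
So O(not g) is not derivable, and the apparent clash with O(g) does not arise.
A world satisfying every obligation exists (e.g. a=true, c=true, g=true, j=false, m=false, p=false, q=false, u=false, v=true); no atom is both obligatory and forbidden, so the set is consistent.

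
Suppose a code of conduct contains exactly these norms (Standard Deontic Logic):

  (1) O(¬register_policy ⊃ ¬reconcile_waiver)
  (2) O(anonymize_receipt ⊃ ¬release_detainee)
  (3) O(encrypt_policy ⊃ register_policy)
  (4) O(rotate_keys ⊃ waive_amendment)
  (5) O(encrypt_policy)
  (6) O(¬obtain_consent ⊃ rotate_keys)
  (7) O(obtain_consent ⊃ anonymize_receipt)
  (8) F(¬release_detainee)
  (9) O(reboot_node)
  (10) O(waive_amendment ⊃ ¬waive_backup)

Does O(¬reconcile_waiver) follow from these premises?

Premise 1 is O(¬register_policy ⊃ ¬reconcile_waiver), but O(¬register_policy) is not derivable from the premises, so it does not yield O(¬reconcile_waiver).
No other premise forces O(¬reconcile_waiver). An ideal world satisfying every premise can still have ¬reconcile_waiver false, so O(¬reconcile_waiver) is not derivable.

No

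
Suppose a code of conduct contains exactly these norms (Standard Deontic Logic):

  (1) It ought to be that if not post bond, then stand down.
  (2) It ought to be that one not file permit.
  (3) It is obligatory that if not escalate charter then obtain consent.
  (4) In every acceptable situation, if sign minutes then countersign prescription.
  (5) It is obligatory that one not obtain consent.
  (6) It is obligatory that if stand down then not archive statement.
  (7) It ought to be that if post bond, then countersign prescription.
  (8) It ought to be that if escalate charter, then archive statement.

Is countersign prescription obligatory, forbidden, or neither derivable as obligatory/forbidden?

From premise 5 we have O(¬obtain_consent).
The contrapositive of premise 3 (O(¬escalate_charter → obtain_consent)) is O(¬obtain_consent → escalate_charter), and O(¬obtain_consent) is already established, so O(escalate_charter).
From O(escalate_charter) and premise 8, O(escalate_charter → archive_statement), we obtain O(archive_statement).
Premise 6, O(stand_down → ¬archive_statement), contraposes to O(archive_statement → ¬stand_down); with O(archive_statement) we get O(¬stand_down).
Premise 1 is O(¬post_bond → stand_down); contrapositively O(¬stand_down → post_bond). Since O(¬stand_down) holds, K gives O(post_bond).
Premise 7 is O(post_bond → countersign_prescription); since O(post_bond), deontic closure gives O(countersign_prescription).
Premises 2, 4 do not contribute to this derivation.
Hence countersign_prescription is obligatory.

Obligatory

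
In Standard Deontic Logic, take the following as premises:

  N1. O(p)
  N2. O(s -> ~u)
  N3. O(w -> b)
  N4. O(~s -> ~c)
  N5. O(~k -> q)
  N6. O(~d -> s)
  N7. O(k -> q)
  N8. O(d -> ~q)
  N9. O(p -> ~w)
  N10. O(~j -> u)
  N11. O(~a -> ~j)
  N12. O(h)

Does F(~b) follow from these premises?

Premise 3 is O(w -> b), but O(w) is not derivable from the premises, so it does not yield O(b).
No other premise forces O(b). An ideal world satisfying every premise can still have ~b true, so F(~b) is not derivable.

No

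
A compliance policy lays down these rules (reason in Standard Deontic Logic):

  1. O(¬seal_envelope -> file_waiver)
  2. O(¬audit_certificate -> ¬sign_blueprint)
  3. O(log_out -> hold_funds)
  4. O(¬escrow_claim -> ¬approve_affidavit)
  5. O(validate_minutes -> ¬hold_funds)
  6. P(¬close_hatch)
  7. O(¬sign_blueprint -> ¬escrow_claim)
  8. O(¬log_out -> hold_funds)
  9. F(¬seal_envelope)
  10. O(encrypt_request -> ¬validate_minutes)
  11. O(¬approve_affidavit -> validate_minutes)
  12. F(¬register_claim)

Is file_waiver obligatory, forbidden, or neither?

Neither

Premise 1 is O(¬seal_envelope -> file_waiver), but O(¬seal_envelope) is not derivable from the premises, so it does not yield O(file_waiver).
No premise or chain of K-axiom applications forces O(file_waiver), and none forces O(¬file_waiver). So file_waiver is neither obligatory nor forbidden under these norms.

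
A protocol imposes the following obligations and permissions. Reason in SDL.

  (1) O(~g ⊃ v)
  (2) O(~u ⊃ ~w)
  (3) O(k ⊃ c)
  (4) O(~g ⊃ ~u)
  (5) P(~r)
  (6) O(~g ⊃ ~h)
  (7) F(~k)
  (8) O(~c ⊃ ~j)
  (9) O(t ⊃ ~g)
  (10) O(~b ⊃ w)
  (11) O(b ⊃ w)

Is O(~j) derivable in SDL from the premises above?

No

Premise 8 is O(~c ⊃ ~j), but O(~c) is not derivable from the premises, so it does not yield O(~j).
No other premise forces O(~j). An ideal world satisfying every premise can still have ~j false, so O(~j) is not derivable.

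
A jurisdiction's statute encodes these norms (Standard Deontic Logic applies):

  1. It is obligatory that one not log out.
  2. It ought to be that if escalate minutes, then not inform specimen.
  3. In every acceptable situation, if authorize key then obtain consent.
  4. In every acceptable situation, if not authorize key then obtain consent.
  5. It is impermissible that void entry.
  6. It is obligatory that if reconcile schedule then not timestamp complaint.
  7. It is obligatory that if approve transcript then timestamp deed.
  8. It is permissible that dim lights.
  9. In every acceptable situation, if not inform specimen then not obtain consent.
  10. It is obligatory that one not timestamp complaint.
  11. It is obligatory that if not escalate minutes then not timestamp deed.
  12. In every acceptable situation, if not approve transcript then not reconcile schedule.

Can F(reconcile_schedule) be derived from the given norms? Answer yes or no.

Yes

Premises 3 and 4 are O(authorize_key → obtain_consent) and O(¬authorize_key → obtain_consent); every ideal world satisfies authorize_key or ¬authorize_key, so in either case obtain_consent holds — hence O(obtain_consent).
The contrapositive of premise 9 (O(¬inform_specimen → ¬obtain_consent)) is O(obtain_consent → inform_specimen), and O(obtain_consent) is already established, so O(inform_specimen).
Premise 2 is O(escalate_minutes → ¬inform_specimen); contrapositively O(inform_specimen → ¬escalate_minutes). Since O(inform_specimen) holds, K gives O(¬escalate_minutes).
From O(¬escalate_minutes) and premise 11, O(¬escalate_minutes → ¬timestamp_deed), we obtain O(¬timestamp_deed).
The contrapositive of premise 7 (O(approve_transcript → timestamp_deed)) is O(¬timestamp_deed → ¬approve_transcript), and O(¬timestamp_deed) is already established, so O(¬approve_transcript).
Applying K to premise 12 (O(¬approve_transcript → ¬reconcile_schedule)) and O(¬approve_transcript) yields O(¬reconcile_schedule).
Premises 1, 5, 6, 8, 10 do not contribute to this derivation.
So O(¬reconcile_schedule) holds, i.e. F(reconcile_schedule). The claim follows.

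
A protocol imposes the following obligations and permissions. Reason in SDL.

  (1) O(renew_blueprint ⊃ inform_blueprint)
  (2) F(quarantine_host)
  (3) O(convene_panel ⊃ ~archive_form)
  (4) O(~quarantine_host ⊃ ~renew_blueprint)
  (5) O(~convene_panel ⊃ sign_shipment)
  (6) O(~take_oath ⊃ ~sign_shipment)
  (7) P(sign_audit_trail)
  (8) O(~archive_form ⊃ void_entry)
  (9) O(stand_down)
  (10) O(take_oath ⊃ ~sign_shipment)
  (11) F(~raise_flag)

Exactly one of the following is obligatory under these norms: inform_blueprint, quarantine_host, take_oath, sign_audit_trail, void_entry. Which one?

void_entry

Premises 10 and 6 are O(take_oath ⊃ ~sign_shipment) and O(~take_oath ⊃ ~sign_shipment); every ideal world satisfies take_oath or ~take_oath, so in either case ~sign_shipment holds — hence O(~sign_shipment).
The contrapositive of premise 5 (O(~convene_panel ⊃ sign_shipment)) is O(~sign_shipment ⊃ convene_panel), and O(~sign_shipment) is already established, so O(convene_panel).
Premise 3 is O(convene_panel ⊃ ~archive_form); since O(convene_panel), deontic closure gives O(~archive_form).
Premise 8 is O(~archive_form ⊃ void_entry); since O(~archive_form), deontic closure gives O(void_entry).
So O(void_entry) holds — void_entry is obligatory. None of the other listed options is made obligatory by any chain of premises.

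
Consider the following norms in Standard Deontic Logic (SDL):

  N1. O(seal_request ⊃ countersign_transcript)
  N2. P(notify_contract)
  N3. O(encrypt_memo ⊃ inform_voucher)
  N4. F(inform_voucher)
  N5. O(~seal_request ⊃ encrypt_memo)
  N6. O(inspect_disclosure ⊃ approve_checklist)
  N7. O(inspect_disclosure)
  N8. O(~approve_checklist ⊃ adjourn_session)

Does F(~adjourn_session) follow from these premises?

No

Premise 8 is O(~approve_checklist ⊃ adjourn_session), but O(~approve_checklist) is not derivable from the premises, so it does not yield O(adjourn_session).
No other premise forces O(adjourn_session). An ideal world satisfying every premise can still have ~adjourn_session true, so F(~adjourn_session) is not derivable.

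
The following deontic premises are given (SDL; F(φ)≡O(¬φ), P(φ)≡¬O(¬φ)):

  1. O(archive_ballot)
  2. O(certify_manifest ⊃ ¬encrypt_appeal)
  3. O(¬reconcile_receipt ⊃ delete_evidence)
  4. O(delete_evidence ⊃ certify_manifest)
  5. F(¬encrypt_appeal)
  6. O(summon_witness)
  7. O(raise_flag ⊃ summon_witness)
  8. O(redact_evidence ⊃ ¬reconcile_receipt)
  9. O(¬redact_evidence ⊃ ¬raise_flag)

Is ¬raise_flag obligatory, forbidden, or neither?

Obligatory

Premise 5 is F(¬encrypt_appeal), i.e. O(encrypt_appeal).
Premise 2 is O(certify_manifest ⊃ ¬encrypt_appeal); contrapositively O(encrypt_appeal ⊃ ¬certify_manifest). Since O(encrypt_appeal) holds, K gives O(¬certify_manifest).
Premise 4 is O(delete_evidence ⊃ certify_manifest); contrapositively O(¬certify_manifest ⊃ ¬delete_evidence). Since O(¬certify_manifest) holds, K gives O(¬delete_evidence).
Premise 3 is O(¬reconcile_receipt ⊃ delete_evidence); contrapositively O(¬delete_evidence ⊃ reconcile_receipt). Since O(¬delete_evidence) holds, K gives O(reconcile_receipt).
Premise 8 is O(redact_evidence ⊃ ¬reconcile_receipt); contrapositively O(reconcile_receipt ⊃ ¬redact_evidence). Since O(reconcile_receipt) holds, K gives O(¬redact_evidence).
Premise 9 is O(¬redact_evidence ⊃ ¬raise_flag); since O(¬redact_evidence), deontic closure gives O(¬raise_flag).
Premises 1, 6, 7 do not contribute to this derivation.
Hence ¬raise_flag is obligatory.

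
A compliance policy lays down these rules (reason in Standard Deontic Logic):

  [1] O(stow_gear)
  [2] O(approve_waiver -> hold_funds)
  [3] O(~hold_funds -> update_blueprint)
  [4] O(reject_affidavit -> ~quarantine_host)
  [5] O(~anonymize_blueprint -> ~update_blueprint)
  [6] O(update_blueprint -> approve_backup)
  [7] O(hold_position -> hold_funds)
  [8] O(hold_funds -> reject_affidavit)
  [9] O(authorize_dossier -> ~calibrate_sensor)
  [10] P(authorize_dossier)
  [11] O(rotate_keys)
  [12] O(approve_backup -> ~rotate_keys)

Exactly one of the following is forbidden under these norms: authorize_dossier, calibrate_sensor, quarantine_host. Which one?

Premise 11 states O(rotate_keys) outright.
Premise 12 is O(approve_backup -> ~rotate_keys); contrapositively O(rotate_keys -> ~approve_backup). Since O(rotate_keys) holds, K gives O(~approve_backup).
The contrapositive of premise 6 (O(update_blueprint -> approve_backup)) is O(~approve_backup -> ~update_blueprint), and O(~approve_backup) is already established, so O(~update_blueprint).
Premise 3, O(~hold_funds -> update_blueprint), contraposes to O(~update_blueprint -> hold_funds); with O(~update_blueprint) we get O(hold_funds).
From O(hold_funds) and premise 8, O(hold_funds -> reject_affidavit), we obtain O(reject_affidavit).
From O(reject_affidavit) and premise 4, O(reject_affidavit -> ~quarantine_host), we obtain O(~quarantine_host).
So O(~quarantine_host) holds, i.e. quarantine_host is forbidden. None of the other listed options is forbidden under the premises.

quarantine_host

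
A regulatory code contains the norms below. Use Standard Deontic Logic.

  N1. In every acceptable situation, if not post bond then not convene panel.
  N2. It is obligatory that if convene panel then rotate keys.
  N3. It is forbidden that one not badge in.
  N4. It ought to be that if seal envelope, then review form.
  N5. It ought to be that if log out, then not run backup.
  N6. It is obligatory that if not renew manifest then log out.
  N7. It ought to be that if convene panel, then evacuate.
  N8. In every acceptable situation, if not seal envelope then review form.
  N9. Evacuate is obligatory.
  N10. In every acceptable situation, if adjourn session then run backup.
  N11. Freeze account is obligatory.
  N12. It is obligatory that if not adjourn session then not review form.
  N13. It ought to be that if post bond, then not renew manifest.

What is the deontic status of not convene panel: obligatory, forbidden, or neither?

Premises 8 and 4 are O(¬seal_envelope → review_form) and O(seal_envelope → review_form); every ideal world satisfies ¬seal_envelope or seal_envelope, so in either case review_form holds — hence O(review_form).
The contrapositive of premise 12 (O(¬adjourn_session → ¬review_form)) is O(review_form → adjourn_session), and O(review_form) is already established, so O(adjourn_session).
With premise 10, O(adjourn_session → run_backup), the K-axiom yields O(run_backup).
The contrapositive of premise 5 (O(log_out → ¬run_backup)) is O(run_backup → ¬log_out), and O(run_backup) is already established, so O(¬log_out).
Premise 6 is O(¬renew_manifest → log_out); contrapositively O(¬log_out → renew_manifest). Since O(¬log_out) holds, K gives O(renew_manifest).
The contrapositive of premise 13 (O(post_bond → ¬renew_manifest)) is O(renew_manifest → ¬post_bond), and O(renew_manifest) is already established, so O(¬post_bond).
Premise 1 is O(¬post_bond → ¬convene_panel); since O(¬post_bond), deontic closure gives O(¬convene_panel).
Premises 2, 3, 7, 9, 11 do not contribute to this derivation.
Hence ¬convene_panel is obligatory.

Obligatory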